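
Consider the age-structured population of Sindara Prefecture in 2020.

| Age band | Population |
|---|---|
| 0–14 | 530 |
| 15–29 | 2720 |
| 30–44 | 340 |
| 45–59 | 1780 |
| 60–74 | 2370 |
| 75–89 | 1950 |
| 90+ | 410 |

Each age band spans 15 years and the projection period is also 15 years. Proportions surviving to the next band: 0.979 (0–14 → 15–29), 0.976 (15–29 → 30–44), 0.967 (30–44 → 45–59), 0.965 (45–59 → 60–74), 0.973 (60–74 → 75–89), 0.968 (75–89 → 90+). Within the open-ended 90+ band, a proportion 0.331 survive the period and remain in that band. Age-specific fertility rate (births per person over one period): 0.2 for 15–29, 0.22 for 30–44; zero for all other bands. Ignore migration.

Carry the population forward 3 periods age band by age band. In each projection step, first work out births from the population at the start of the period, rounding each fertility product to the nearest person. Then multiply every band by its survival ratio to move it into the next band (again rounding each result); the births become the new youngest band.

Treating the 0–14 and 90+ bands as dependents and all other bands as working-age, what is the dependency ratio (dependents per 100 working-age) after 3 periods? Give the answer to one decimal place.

Let group 1 be 0–14 through group 7 = 90+.
[period 1]
Births: 2720 * 0.2 = 544  |  340 * 0.22 = 75 ⇒ total 619
Group 2: 530 * 0.979 = 519
Group 3: 2720 * 0.976 = 2655
Group 4: 340 * 0.967 = 329
Group 5: 1780 * 0.965 = 1718
Group 6: 2370 * 0.973 = 2306
Group 7: 1950 * 0.968 + 410 * 0.331 = 1888 + 136 = 2024
Population now: 0–14=619, 15–29=519, 30–44=2655, 45–59=329, 60–74=1718, 75–89=2306, 90+=2024
[period 2]
Births: 519 * 0.2 = 104  |  2655 * 0.22 = 584 ⇒ total 688
Group 2: 619 * 0.979 = 606
Group 3: 519 * 0.976 = 507
Group 4: 2655 * 0.967 = 2567
Group 5: 329 * 0.965 = 317
Group 6: 1718 * 0.973 = 1672
Group 7: 2306 * 0.968 + 2024 * 0.331 = 2232 + 670 = 2902
Population now: 0–14=688, 15–29=606, 30–44=507, 45–59=2567, 60–74=317, 75–89=1672, 90+=2902
[period 3]
Births: 606 * 0.2 = 121  |  507 * 0.22 = 112 ⇒ total 233
Group 2: 688 * 0.979 = 674
Group 3: 606 * 0.976 = 591
Group 4: 507 * 0.967 = 490
Group 5: 2567 * 0.965 = 2477
Group 6: 317 * 0.973 = 308
Group 7: 1672 * 0.968 + 2902 * 0.331 = 1618 + 961 = 2579
Population now: 0–14=233, 15–29=674, 30–44=591, 45–59=490, 60–74=2477, 75–89=308, 90+=2579
Dependents (band 0–14 + band 90+) = 233 + 2579 = 2812; working-age = 4540; ratio = 2812/4540 × 100 = 61.9

61.9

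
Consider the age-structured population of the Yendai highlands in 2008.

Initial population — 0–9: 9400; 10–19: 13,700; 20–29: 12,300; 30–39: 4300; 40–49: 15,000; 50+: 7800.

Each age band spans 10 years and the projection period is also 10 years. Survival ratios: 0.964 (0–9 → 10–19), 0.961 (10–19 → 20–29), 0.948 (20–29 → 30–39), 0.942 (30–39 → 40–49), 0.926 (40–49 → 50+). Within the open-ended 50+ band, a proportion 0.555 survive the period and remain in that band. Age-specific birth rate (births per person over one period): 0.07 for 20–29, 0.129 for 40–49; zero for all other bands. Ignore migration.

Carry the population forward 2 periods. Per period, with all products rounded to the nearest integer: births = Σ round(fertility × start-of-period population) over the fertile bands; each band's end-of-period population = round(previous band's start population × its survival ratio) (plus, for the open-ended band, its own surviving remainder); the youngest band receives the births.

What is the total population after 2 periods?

Let group 1 be 0–9 through group 6 = 50+.
— Period 1 —
Births: 12300 * 0.07 = 861 ; 15000 * 0.129 = 1935 — total 2796
Group 2: 9400 * 0.964 = 9062
Group 3: 13700 * 0.961 = 13166
Group 4: 12300 * 0.948 = 11660
Group 5: 4300 * 0.942 = 4051
Group 6: 15000 * 0.926 + 7800 * 0.555 = 13890 + 4329 = 18219
End of period: [2796, 9062, 13166, 11660, 4051, 18219]
— Period 2 —
Births: 13166 * 0.07 = 922 ; 4051 * 0.129 = 523 — total 1445
Group 2: 2796 * 0.964 = 2695
Group 3: 9062 * 0.961 = 8709
Group 4: 13166 * 0.948 = 12481
Group 5: 11660 * 0.942 = 10984
Group 6: 4051 * 0.926 + 18219 * 0.555 = 3751 + 10112 = 13863
End of period: [1445, 2695, 8709, 12481, 10984, 13863]
Total after period 2: 1445 + 2695 + 8709 + 12481 + 10984 + 13863 = 50177

50177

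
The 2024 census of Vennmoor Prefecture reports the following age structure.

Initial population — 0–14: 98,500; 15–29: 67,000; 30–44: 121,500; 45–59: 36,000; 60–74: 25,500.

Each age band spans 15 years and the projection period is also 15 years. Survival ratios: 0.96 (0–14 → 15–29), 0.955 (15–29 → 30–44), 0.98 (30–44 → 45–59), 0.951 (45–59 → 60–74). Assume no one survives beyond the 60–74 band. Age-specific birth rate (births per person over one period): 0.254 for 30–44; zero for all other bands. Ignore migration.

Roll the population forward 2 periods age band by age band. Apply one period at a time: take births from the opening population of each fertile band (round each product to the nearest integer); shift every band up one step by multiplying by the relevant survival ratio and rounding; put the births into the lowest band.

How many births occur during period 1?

Let group 1 be 0–14 through group 5 = 60–74.
— Period 1 —
Births: 121500 × 0.254 = 30861
Group 2: 98500 × 0.96 = 94560
Group 3: 67000 × 0.955 = 63985
Group 4: 121500 × 0.98 = 119070
Group 5: 36000 × 0.951 = 34236
End of period: [30861, 94560, 63985, 119070, 34236]

30861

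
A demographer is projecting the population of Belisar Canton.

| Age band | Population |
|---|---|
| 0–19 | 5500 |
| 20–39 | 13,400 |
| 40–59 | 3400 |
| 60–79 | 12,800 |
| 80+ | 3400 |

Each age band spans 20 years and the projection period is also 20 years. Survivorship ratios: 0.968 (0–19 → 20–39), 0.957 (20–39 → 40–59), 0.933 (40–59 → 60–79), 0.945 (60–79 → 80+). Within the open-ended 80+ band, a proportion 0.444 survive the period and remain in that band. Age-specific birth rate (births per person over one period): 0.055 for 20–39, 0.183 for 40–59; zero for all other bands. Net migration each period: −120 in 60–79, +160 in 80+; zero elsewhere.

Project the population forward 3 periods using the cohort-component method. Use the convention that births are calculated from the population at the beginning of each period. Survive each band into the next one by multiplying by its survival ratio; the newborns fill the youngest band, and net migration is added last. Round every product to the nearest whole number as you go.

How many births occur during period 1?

Numbering the groups 1..5 from youngest to oldest:
Period 1.
Births: 13400 × 0.055 = 737 ; 3400 × 0.183 = 622 → total 1359
Group 2: 5500 × 0.968 = 5324
Group 3: 13400 × 0.957 = 12824
Group 4: 3400 × 0.933 = 3172
Group 5: 12800 × 0.945 + 3400 × 0.444 = 12096 + 1510 = 13606
Net migration: Group 4 − 120 → 3052; Group 5 + 160 → 13766
Population now: 0–19=1359, 20–39=5324, 40–59=12824, 60–79=3052, 80+=13766

1359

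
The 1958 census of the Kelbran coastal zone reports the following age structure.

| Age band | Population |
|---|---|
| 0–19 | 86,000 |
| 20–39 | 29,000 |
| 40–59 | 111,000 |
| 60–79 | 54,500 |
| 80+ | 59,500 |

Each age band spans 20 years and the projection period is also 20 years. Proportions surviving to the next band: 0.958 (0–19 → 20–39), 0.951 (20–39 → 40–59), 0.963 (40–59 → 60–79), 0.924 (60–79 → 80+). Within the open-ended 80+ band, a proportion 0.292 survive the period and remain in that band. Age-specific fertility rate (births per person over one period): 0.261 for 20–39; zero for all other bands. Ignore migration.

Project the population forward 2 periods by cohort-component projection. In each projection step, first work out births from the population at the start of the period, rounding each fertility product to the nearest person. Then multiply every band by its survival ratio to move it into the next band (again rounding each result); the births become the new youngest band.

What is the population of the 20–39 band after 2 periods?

[period 1]
Births: 29000 × 0.261 = 7569
20–39: 86000 × 0.958 = 82388
40–59: 29000 × 0.951 = 27579
60–79: 111000 × 0.963 = 106893
80+: 54500 × 0.924 + 59500 × 0.292 = 50358 + 17374 = 67732
Population now: 0–19=7569, 20–39=82388, 40–59=27579, 60–79=106893, 80+=67732
[period 2]
Births: 82388 × 0.261 = 21503
20–39: 7569 × 0.958 = 7251
40–59: 82388 × 0.951 = 78351
60–79: 27579 × 0.963 = 26559
80+: 106893 × 0.924 + 67732 × 0.292 = 98769 + 19778 = 118547
Population now: 0–19=21503, 20–39=7251, 40–59=78351, 60–79=26559, 80+=118547

7251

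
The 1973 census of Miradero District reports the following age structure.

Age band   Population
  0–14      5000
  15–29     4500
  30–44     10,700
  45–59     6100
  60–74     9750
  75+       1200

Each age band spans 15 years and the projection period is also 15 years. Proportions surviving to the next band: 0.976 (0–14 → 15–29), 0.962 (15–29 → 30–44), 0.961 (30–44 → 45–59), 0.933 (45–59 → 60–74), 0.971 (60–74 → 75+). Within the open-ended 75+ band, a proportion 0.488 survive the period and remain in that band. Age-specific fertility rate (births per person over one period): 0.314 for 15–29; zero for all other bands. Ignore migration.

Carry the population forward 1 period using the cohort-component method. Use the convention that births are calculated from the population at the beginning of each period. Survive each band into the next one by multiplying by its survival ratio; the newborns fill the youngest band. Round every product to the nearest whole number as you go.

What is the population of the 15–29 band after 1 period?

4880

After projecting period 1:
Births: 4500 × 0.314 = 1413
15–29: 5000 × 0.976 = 4880
30–44: 4500 × 0.962 = 4329
45–59: 10700 × 0.961 = 10283
60–74: 6100 × 0.933 = 5691
75+: 9750 × 0.971 + 1200 × 0.488 = 9467 + 586 = 10053
Giving 1413 / 4880 / 4329 / 10283 / 5691 / 10053.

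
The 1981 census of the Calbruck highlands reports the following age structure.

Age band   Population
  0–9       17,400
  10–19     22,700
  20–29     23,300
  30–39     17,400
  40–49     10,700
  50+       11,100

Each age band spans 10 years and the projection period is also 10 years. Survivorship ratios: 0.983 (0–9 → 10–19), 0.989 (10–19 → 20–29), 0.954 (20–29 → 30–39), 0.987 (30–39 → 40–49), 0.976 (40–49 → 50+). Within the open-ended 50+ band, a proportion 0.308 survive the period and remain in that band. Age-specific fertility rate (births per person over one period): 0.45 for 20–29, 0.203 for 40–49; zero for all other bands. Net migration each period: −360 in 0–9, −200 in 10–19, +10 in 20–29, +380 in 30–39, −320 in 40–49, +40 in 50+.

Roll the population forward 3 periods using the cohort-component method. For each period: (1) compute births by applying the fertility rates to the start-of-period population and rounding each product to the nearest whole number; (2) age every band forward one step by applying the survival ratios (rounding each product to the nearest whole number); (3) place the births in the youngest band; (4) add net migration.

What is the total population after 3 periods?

Let band 1 be 0–9 through band 6 = 50+.
— Period 1 —
Births: 23300 * 0.45 = 10485, 10700 * 0.203 = 2172 → total 12657
Band 2: 17400 * 0.983 = 17104
Band 3: 22700 * 0.989 = 22450
Band 4: 23300 * 0.954 = 22228
Band 5: 17400 * 0.987 = 17174
Band 6: 10700 * 0.976 + 11100 * 0.308 = 10443 + 3419 = 13862
Net migration: Band 1 − 360 → 12297; Band 2 − 200 → 16904; Band 3 + 10 → 22460; Band 4 + 380 → 22608; Band 5 − 320 → 16854; Band 6 + 40 → 13902
End of period: [12297, 16904, 22460, 22608, 16854, 13902]
— Period 2 —
Births: 22460 * 0.45 = 10107, 16854 * 0.203 = 3421 → total 13528
Band 2: 12297 * 0.983 = 12088
Band 3: 16904 * 0.989 = 16718
Band 4: 22460 * 0.954 = 21427
Band 5: 22608 * 0.987 = 22314
Band 6: 16854 * 0.976 + 13902 * 0.308 = 16450 + 4282 = 20732
Net migration: Band 1 − 360 → 13168; Band 2 − 200 → 11888; Band 3 + 10 → 16728; Band 4 + 380 → 21807; Band 5 − 320 → 21994; Band 6 + 40 → 20772
End of period: [13168, 11888, 16728, 21807, 21994, 20772]
— Period 3 —
Births: 16728 * 0.45 = 7528, 21994 * 0.203 = 4465 → total 11993
Band 2: 13168 * 0.983 = 12944
Band 3: 11888 * 0.989 = 11757
Band 4: 16728 * 0.954 = 15959
Band 5: 21807 * 0.987 = 21524
Band 6: 21994 * 0.976 + 20772 * 0.308 = 21466 + 6398 = 27864
Net migration: Band 1 − 360 → 11633; Band 2 − 200 → 12744; Band 3 + 10 → 11767; Band 4 + 380 → 16339; Band 5 − 320 → 21204; Band 6 + 40 → 27904
End of period: [11633, 12744, 11767, 16339, 21204, 27904]
Total after period 3: 11633 + 12744 + 11767 + 16339 + 21204 + 27904 = 101591

101591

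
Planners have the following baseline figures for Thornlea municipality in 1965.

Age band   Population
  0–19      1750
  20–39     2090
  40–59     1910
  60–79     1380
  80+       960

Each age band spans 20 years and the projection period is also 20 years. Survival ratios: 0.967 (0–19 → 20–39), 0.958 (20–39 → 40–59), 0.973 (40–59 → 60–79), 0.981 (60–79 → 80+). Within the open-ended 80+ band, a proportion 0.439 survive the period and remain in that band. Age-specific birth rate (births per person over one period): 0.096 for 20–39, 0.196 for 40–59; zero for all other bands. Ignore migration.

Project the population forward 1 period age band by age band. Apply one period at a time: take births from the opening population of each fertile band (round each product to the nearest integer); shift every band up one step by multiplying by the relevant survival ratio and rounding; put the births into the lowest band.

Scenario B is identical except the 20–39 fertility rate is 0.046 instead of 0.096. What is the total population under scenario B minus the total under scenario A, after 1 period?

Let band 1 be 0–19 through band 5 = 80+.
Period 1:
Births: 2090 * 0.096 = 201 ; 1910 * 0.196 = 374 ⇒ total 575
Band 2: 1750 * 0.967 = 1692
Band 3: 2090 * 0.958 = 2002
Band 4: 1910 * 0.973 = 1858
Band 5: 1380 * 0.981 + 960 * 0.439 = 1354 + 421 = 1775
Population now: 0–19=575, 20–39=1692, 40–59=2002, 60–79=1858, 80+=1775
Scenario A total after 1 period: 7902
Scenario B projection —
Period 1:
Births: 2090 * 0.046 = 96 ; 1910 * 0.196 = 374 ⇒ total 470
Band 2: 1750 * 0.967 = 1692
Band 3: 2090 * 0.958 = 2002
Band 4: 1910 * 0.973 = 1858
Band 5: 1380 * 0.981 + 960 * 0.439 = 1354 + 421 = 1775
Population now: 0–19=470, 20–39=1692, 40–59=2002, 60–79=1858, 80+=1775
Scenario B total after 1 period: 7797
Difference B − A = 7797 − 7902 = -105

-105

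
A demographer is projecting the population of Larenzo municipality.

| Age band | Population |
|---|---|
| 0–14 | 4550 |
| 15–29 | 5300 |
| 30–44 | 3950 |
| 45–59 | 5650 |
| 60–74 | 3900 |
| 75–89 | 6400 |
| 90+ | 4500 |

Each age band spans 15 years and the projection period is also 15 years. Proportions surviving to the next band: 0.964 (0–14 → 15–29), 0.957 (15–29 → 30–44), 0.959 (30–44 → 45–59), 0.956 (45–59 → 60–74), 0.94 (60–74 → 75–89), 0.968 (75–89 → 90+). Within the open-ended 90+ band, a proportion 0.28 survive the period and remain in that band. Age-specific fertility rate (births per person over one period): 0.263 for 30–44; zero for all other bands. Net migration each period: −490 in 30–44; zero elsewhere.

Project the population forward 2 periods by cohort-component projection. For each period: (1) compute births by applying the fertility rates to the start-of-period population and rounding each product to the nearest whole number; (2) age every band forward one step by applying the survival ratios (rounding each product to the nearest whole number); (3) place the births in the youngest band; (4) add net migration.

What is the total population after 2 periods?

24642

Period 1:
Births: 3950 × 0.263 = 1039
15–29: 4550 × 0.964 = 4386
30–44: 5300 × 0.957 = 5072
45–59: 3950 × 0.959 = 3788
60–74: 5650 × 0.956 = 5401
75–89: 3900 × 0.94 = 3666
90+: 6400 × 0.968 + 4500 × 0.28 = 6195 + 1260 = 7455
Net migration: 30–44 − 490 → 4582
Giving 1039 / 4386 / 4582 / 3788 / 5401 / 3666 / 7455.
Period 2:
Births: 4582 × 0.263 = 1205
15–29: 1039 × 0.964 = 1002
30–44: 4386 × 0.957 = 4197
45–59: 4582 × 0.959 = 4394
60–74: 3788 × 0.956 = 3621
75–89: 5401 × 0.94 = 5077
90+: 3666 × 0.968 + 7455 × 0.28 = 3549 + 2087 = 5636
Net migration: 30–44 − 490 → 3707
Giving 1205 / 1002 / 3707 / 4394 / 3621 / 5077 / 5636.
Total after period 2: 1205 + 1002 + 3707 + 4394 + 3621 + 5077 + 5636 = 24642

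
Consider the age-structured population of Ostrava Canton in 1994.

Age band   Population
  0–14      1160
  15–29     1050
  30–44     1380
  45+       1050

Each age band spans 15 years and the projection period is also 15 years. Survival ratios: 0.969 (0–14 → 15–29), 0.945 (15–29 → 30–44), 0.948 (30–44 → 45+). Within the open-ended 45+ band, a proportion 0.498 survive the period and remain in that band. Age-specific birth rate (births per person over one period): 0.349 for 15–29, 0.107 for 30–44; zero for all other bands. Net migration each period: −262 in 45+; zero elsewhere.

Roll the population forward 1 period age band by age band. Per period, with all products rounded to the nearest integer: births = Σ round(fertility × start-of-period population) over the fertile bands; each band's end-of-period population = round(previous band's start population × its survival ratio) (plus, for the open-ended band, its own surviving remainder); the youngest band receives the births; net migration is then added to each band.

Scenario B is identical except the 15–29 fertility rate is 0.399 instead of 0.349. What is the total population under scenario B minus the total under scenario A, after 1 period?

Call the bands 1 to 4, youngest first.
[period 1]
Births: 1050 * 0.349 = 366 ; 1380 * 0.107 = 148 — total 514
Band 2: 1160 * 0.969 = 1124
Band 3: 1050 * 0.945 = 992
Band 4: 1380 * 0.948 + 1050 * 0.498 = 1308 + 523 = 1831
Net migration: Band 4 − 262 → 1569
End of period: [514, 1124, 992, 1569]
Scenario A total after 1 period: 4199
Scenario B projection —
[period 1]
Births: 1050 * 0.399 = 419 ; 1380 * 0.107 = 148 — total 567
Band 2: 1160 * 0.969 = 1124
Band 3: 1050 * 0.945 = 992
Band 4: 1380 * 0.948 + 1050 * 0.498 = 1308 + 523 = 1831
Net migration: Band 4 − 262 → 1569
End of period: [567, 1124, 992, 1569]
Scenario B total after 1 period: 4252
Difference B − A = 4252 − 4199 = 53

53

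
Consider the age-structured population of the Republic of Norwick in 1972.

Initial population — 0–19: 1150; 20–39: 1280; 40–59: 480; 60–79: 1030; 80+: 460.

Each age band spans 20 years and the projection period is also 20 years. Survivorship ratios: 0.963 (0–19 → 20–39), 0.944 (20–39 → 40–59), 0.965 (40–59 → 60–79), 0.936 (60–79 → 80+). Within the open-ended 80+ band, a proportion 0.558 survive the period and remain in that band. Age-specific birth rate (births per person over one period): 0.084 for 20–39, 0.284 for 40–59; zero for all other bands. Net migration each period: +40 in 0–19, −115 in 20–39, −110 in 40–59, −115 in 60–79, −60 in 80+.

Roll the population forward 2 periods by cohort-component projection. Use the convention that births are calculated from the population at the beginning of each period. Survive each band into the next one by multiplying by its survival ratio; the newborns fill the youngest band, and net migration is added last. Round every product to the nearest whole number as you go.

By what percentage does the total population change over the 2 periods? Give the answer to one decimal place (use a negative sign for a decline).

-25.5

Period 1.
Births: 1280 × 0.084 = 108  |  480 × 0.284 = 136 → total 244
20–39: 1150 × 0.963 = 1107
40–59: 1280 × 0.944 = 1208
60–79: 480 × 0.965 = 463
80+: 1030 × 0.936 + 460 × 0.558 = 964 + 257 = 1221
Net migration: 0–19 + 40 → 284; 20–39 − 115 → 992; 40–59 − 110 → 1098; 60–79 − 115 → 348; 80+ − 60 → 1161
→ [284, 992, 1098, 348, 1161]
Period 2.
Births: 992 × 0.084 = 83  |  1098 × 0.284 = 312 → total 395
20–39: 284 × 0.963 = 273
40–59: 992 × 0.944 = 936
60–79: 1098 × 0.965 = 1060
80+: 348 × 0.936 + 1161 × 0.558 = 326 + 648 = 974
Net migration: 0–19 + 40 → 435; 20–39 − 115 → 158; 40–59 − 110 → 826; 60–79 − 115 → 945; 80+ − 60 → 914
→ [435, 158, 826, 945, 914]
Total: 4400 → 3278; change = -1122; percentage change = -25.5%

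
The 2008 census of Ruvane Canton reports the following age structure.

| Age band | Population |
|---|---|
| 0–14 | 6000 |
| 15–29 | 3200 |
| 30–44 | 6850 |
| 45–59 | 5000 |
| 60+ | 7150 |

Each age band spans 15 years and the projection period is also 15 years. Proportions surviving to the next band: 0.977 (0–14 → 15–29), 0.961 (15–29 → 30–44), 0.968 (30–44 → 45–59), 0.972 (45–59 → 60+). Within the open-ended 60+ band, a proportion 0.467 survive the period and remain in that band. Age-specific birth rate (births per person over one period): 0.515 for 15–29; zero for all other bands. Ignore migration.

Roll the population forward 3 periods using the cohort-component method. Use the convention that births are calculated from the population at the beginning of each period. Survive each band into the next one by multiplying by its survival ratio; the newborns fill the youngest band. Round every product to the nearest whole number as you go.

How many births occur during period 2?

3019

After projecting period 1:
Births: 3200 × 0.515 = 1648
15–29: 6000 × 0.977 = 5862
30–44: 3200 × 0.961 = 3075
45–59: 6850 × 0.968 = 6631
60+: 5000 × 0.972 + 7150 × 0.467 = 4860 + 3339 = 8199
Population now: 0–14=1648, 15–29=5862, 30–44=3075, 45–59=6631, 60+=8199
After projecting period 2:
Births: 5862 × 0.515 = 3019
15–29: 1648 × 0.977 = 1610
30–44: 5862 × 0.961 = 5633
45–59: 3075 × 0.968 = 2977
60+: 6631 × 0.972 + 8199 × 0.467 = 6445 + 3829 = 10274
Population now: 0–14=3019, 15–29=1610, 30–44=5633, 45–59=2977, 60+=10274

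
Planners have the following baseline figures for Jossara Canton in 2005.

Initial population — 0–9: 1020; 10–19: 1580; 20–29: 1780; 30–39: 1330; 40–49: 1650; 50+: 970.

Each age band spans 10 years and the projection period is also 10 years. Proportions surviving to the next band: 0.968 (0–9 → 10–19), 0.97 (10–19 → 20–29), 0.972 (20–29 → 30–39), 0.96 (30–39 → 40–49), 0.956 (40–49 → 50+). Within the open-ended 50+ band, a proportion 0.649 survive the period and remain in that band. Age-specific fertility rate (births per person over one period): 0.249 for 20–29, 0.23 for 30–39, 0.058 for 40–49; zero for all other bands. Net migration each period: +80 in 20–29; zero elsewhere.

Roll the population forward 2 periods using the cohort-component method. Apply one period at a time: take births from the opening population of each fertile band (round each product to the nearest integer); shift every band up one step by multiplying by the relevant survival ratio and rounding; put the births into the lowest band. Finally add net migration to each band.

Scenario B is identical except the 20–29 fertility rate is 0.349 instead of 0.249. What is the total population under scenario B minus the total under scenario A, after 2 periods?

(Bands numbered youngest = 1 to oldest = 6.)
After projecting period 1:
Births: 1780 × 0.249 = 443 ; 1330 × 0.23 = 306 ; 1650 × 0.058 = 96 ⇒ total 845
Band 2: 1020 × 0.968 = 987
Band 3: 1580 × 0.97 = 1533
Band 4: 1780 × 0.972 = 1730
Band 5: 1330 × 0.96 = 1277
Band 6: 1650 × 0.956 + 970 × 0.649 = 1577 + 630 = 2207
Net migration: Band 3 + 80 → 1613
Population now: 0–9=845, 10–19=987, 20–29=1613, 30–39=1730, 40–49=1277, 50+=2207
After projecting period 2:
Births: 1613 × 0.249 = 402 ; 1730 × 0.23 = 398 ; 1277 × 0.058 = 74 ⇒ total 874
Band 2: 845 × 0.968 = 818
Band 3: 987 × 0.97 = 957
Band 4: 1613 × 0.972 = 1568
Band 5: 1730 × 0.96 = 1661
Band 6: 1277 × 0.956 + 2207 × 0.649 = 1221 + 1432 = 2653
Net migration: Band 3 + 80 → 1037
Population now: 0–9=874, 10–19=818, 20–29=1037, 30–39=1568, 40–49=1661, 50+=2653
Scenario A total after 2 periods: 8611
Scenario B projection —
After projecting period 1:
Births: 1780 × 0.349 = 621 ; 1330 × 0.23 = 306 ; 1650 × 0.058 = 96 ⇒ total 1023
Band 2: 1020 × 0.968 = 987
Band 3: 1580 × 0.97 = 1533
Band 4: 1780 × 0.972 = 1730
Band 5: 1330 × 0.96 = 1277
Band 6: 1650 × 0.956 + 970 × 0.649 = 1577 + 630 = 2207
Net migration: Band 3 + 80 → 1613
Population now: 0–9=1023, 10–19=987, 20–29=1613, 30–39=1730, 40–49=1277, 50+=2207
After projecting period 2:
Births: 1613 × 0.349 = 563 ; 1730 × 0.23 = 398 ; 1277 × 0.058 = 74 ⇒ total 1035
Band 2: 1023 × 0.968 = 990
Band 3: 987 × 0.97 = 957
Band 4: 1613 × 0.972 = 1568
Band 5: 1730 × 0.96 = 1661
Band 6: 1277 × 0.956 + 2207 × 0.649 = 1221 + 1432 = 2653
Net migration: Band 3 + 80 → 1037
Population now: 0–9=1035, 10–19=990, 20–29=1037, 30–39=1568, 40–49=1661, 50+=2653
Scenario B total after 2 periods: 8944
Difference B − A = 8944 − 8611 = 333

333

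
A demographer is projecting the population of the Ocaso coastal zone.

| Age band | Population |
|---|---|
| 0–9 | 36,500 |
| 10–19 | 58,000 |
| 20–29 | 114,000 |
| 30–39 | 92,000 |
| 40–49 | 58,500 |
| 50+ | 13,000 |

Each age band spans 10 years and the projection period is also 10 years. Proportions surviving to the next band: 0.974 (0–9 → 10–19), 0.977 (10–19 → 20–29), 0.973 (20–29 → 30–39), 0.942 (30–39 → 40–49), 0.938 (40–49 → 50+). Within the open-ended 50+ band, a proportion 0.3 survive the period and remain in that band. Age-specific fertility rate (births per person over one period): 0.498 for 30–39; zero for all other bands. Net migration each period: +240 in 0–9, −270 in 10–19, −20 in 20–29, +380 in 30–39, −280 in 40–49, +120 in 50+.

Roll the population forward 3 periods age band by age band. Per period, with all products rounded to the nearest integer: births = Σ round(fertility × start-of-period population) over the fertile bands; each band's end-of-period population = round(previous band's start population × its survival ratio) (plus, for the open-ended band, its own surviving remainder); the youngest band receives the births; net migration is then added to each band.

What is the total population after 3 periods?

Numbering the groups 1..6 from youngest to oldest:
Period 1.
Births: 92000 × 0.498 = 45816
Group 2: 36500 × 0.974 = 35551
Group 3: 58000 × 0.977 = 56666
Group 4: 114000 × 0.973 = 110922
Group 5: 92000 × 0.942 = 86664
Group 6: 58500 × 0.938 + 13000 × 0.3 = 54873 + 3900 = 58773
Net migration: Group 1 + 240 → 46056; Group 2 − 270 → 35281; Group 3 − 20 → 56646; Group 4 + 380 → 111302; Group 5 − 280 → 86384; Group 6 + 120 → 58893
End of period: [46056, 35281, 56646, 111302, 86384, 58893]
Period 2.
Births: 111302 × 0.498 = 55428
Group 2: 46056 × 0.974 = 44859
Group 3: 35281 × 0.977 = 34470
Group 4: 56646 × 0.973 = 55117
Group 5: 111302 × 0.942 = 104846
Group 6: 86384 × 0.938 + 58893 × 0.3 = 81028 + 17668 = 98696
Net migration: Group 1 + 240 → 55668; Group 2 − 270 → 44589; Group 3 − 20 → 34450; Group 4 + 380 → 55497; Group 5 − 280 → 104566; Group 6 + 120 → 98816
End of period: [55668, 44589, 34450, 55497, 104566, 98816]
Period 3.
Births: 55497 × 0.498 = 27638
Group 2: 55668 × 0.974 = 54221
Group 3: 44589 × 0.977 = 43563
Group 4: 34450 × 0.973 = 33520
Group 5: 55497 × 0.942 = 52278
Group 6: 104566 × 0.938 + 98816 × 0.3 = 98083 + 29645 = 127728
Net migration: Group 1 + 240 → 27878; Group 2 − 270 → 53951; Group 3 − 20 → 43543; Group 4 + 380 → 33900; Group 5 − 280 → 51998; Group 6 + 120 → 127848
End of period: [27878, 53951, 43543, 33900, 51998, 127848]
Total after period 3: 27878 + 53951 + 43543 + 33900 + 51998 + 127848 = 339118

339118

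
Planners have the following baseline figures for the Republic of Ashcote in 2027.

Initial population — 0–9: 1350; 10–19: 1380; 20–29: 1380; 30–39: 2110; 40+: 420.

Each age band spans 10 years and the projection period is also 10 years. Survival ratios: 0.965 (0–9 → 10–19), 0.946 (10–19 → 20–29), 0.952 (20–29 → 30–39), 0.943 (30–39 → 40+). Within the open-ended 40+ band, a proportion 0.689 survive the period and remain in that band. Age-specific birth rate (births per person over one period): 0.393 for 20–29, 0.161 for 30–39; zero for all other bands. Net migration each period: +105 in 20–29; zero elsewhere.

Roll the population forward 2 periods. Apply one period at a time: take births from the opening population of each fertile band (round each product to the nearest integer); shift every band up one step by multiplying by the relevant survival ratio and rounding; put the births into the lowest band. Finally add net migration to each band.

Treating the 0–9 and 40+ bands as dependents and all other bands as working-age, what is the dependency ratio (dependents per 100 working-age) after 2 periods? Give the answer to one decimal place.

101.2

After projecting period 1:
Births: 1380 × 0.393 = 542  |  2110 × 0.161 = 340 → 882
10–19: 1350 × 0.965 = 1303
20–29: 1380 × 0.946 = 1305
30–39: 1380 × 0.952 = 1314
40+: 2110 × 0.943 + 420 × 0.689 = 1990 + 289 = 2279
Net migration: 20–29 + 105 → 1410
→ [882, 1303, 1410, 1314, 2279]
After projecting period 2:
Births: 1410 × 0.393 = 554  |  1314 × 0.161 = 212 → 766
10–19: 882 × 0.965 = 851
20–29: 1303 × 0.946 = 1233
30–39: 1410 × 0.952 = 1342
40+: 1314 × 0.943 + 2279 × 0.689 = 1239 + 1570 = 2809
Net migration: 20–29 + 105 → 1338
→ [766, 851, 1338, 1342, 2809]
Dependents (band 0–9 + band 40+) = 766 + 2809 = 3575; working-age = 3531; ratio = 3575/3531 × 100 = 101.2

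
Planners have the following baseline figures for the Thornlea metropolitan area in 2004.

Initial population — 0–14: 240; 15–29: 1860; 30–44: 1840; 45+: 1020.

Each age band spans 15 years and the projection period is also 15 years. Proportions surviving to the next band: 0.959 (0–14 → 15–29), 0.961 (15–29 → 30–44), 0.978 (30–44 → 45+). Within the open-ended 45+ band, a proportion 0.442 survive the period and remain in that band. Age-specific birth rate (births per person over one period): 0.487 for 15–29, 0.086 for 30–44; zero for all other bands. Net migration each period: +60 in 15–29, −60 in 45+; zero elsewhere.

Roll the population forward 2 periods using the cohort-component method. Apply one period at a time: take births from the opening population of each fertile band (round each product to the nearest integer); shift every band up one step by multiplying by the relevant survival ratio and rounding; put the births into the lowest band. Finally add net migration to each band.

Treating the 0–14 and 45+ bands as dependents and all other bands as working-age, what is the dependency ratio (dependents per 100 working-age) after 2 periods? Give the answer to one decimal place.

Call the groups 1 to 4, youngest first.
Period 1.
Births: 1860 * 0.487 = 906, 1840 * 0.086 = 158 ⇒ total 1064
Group 2: 240 * 0.959 = 230
Group 3: 1860 * 0.961 = 1787
Group 4: 1840 * 0.978 + 1020 * 0.442 = 1800 + 451 = 2251
Net migration: Group 2 + 60 → 290; Group 4 − 60 → 2191
End of period: [1064, 290, 1787, 2191]
Period 2.
Births: 290 * 0.487 = 141, 1787 * 0.086 = 154 ⇒ total 295
Group 2: 1064 * 0.959 = 1020
Group 3: 290 * 0.961 = 279
Group 4: 1787 * 0.978 + 2191 * 0.442 = 1748 + 968 = 2716
Net migration: Group 2 + 60 → 1080; Group 4 − 60 → 2656
End of period: [295, 1080, 279, 2656]
Dependents (band 0–14 + band 45+) = 295 + 2656 = 2951; working-age = 1359; ratio = 2951/1359 × 100 = 217.1

217.1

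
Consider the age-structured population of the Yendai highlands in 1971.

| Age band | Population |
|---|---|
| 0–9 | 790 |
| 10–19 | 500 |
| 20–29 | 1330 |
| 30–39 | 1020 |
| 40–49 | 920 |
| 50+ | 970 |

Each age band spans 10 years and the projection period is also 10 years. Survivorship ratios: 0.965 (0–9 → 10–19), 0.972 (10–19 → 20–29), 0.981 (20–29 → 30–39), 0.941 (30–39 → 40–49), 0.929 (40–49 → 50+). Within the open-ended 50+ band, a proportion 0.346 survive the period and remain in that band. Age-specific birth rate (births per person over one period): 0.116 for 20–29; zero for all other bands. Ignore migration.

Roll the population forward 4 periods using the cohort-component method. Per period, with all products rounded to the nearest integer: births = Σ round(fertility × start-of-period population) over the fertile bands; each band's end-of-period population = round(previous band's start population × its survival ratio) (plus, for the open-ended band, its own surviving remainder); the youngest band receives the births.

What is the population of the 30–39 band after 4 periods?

(Bands numbered youngest = 1 to oldest = 6.)
Period 1:
Births: 1330 * 0.116 = 154
Band 2: 790 * 0.965 = 762
Band 3: 500 * 0.972 = 486
Band 4: 1330 * 0.981 = 1305
Band 5: 1020 * 0.941 = 960
Band 6: 920 * 0.929 + 970 * 0.346 = 855 + 336 = 1191
Population now: 0–9=154, 10–19=762, 20–29=486, 30–39=1305, 40–49=960, 50+=1191
Period 2:
Births: 486 * 0.116 = 56
Band 2: 154 * 0.965 = 149
Band 3: 762 * 0.972 = 741
Band 4: 486 * 0.981 = 477
Band 5: 1305 * 0.941 = 1228
Band 6: 960 * 0.929 + 1191 * 0.346 = 892 + 412 = 1304
Population now: 0–9=56, 10–19=149, 20–29=741, 30–39=477, 40–49=1228, 50+=1304
Period 3:
Births: 741 * 0.116 = 86
Band 2: 56 * 0.965 = 54
Band 3: 149 * 0.972 = 145
Band 4: 741 * 0.981 = 727
Band 5: 477 * 0.941 = 449
Band 6: 1228 * 0.929 + 1304 * 0.346 = 1141 + 451 = 1592
Population now: 0–9=86, 10–19=54, 20–29=145, 30–39=727, 40–49=449, 50+=1592
Period 4:
Births: 145 * 0.116 = 17
Band 2: 86 * 0.965 = 83
Band 3: 54 * 0.972 = 52
Band 4: 145 * 0.981 = 142
Band 5: 727 * 0.941 = 684
Band 6: 449 * 0.929 + 1592 * 0.346 = 417 + 551 = 968
Population now: 0–9=17, 10–19=83, 20–29=52, 30–39=142, 40–49=684, 50+=968

142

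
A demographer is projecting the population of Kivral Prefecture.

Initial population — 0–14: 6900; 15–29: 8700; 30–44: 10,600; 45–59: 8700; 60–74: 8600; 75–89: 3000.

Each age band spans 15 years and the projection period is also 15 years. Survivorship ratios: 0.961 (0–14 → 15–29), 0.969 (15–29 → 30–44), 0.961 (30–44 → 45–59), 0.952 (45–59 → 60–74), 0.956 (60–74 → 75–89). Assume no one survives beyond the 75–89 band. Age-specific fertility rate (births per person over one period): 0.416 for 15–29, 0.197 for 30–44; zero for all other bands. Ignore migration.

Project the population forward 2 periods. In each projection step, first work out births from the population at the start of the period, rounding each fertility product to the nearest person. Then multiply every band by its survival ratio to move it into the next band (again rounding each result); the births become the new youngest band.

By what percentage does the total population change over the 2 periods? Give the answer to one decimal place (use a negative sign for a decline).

-9.6

— Period 1 —
Births: 8700 * 0.416 = 3619, 10600 * 0.197 = 2088 ⇒ total 5707
15–29: 6900 * 0.961 = 6631
30–44: 8700 * 0.969 = 8430
45–59: 10600 * 0.961 = 10187
60–74: 8700 * 0.952 = 8282
75–89: 8600 * 0.956 = 8222
End of period: [5707, 6631, 8430, 10187, 8282, 8222]
— Period 2 —
Births: 6631 * 0.416 = 2758, 8430 * 0.197 = 1661 ⇒ total 4419
15–29: 5707 * 0.961 = 5484
30–44: 6631 * 0.969 = 6425
45–59: 8430 * 0.961 = 8101
60–74: 10187 * 0.952 = 9698
75–89: 8282 * 0.956 = 7918
End of period: [4419, 5484, 6425, 8101, 9698, 7918]
Total: 46500 → 42045; change = -4455; percentage change = -9.6%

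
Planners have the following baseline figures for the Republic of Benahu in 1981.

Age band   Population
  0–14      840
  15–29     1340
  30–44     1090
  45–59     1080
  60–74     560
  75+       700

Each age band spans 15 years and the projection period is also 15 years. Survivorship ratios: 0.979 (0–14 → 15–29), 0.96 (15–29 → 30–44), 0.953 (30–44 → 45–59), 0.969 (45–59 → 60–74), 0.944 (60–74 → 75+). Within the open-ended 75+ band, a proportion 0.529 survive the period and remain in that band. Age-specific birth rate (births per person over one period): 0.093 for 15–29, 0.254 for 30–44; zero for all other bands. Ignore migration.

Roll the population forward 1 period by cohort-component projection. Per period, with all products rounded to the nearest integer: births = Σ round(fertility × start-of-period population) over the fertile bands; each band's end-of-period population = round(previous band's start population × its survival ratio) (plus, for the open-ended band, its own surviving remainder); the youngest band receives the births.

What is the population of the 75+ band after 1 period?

Let band 1 be 0–14 through band 6 = 75+.
Period 1.
Births: 1340 × 0.093 = 125  |  1090 × 0.254 = 277 → 402
Band 2: 840 × 0.979 = 822
Band 3: 1340 × 0.96 = 1286
Band 4: 1090 × 0.953 = 1039
Band 5: 1080 × 0.969 = 1047
Band 6: 560 × 0.944 + 700 × 0.529 = 529 + 370 = 899
→ [402, 822, 1286, 1039, 1047, 899]

899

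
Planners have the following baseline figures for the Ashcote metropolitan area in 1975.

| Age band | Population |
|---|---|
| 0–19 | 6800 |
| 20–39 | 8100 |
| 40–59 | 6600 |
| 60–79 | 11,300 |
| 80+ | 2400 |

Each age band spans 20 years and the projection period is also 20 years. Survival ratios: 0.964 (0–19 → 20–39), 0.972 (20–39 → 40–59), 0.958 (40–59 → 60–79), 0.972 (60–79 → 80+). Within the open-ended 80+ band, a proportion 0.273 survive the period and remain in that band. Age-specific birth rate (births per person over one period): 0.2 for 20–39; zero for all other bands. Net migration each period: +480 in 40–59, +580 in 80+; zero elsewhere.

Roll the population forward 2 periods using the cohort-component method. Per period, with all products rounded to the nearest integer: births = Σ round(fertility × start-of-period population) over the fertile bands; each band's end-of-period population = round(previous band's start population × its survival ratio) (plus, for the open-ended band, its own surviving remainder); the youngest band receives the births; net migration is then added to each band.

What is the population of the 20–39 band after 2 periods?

1562

[period 1]
Births: 8100 × 0.2 = 1620
20–39: 6800 × 0.964 = 6555
40–59: 8100 × 0.972 = 7873
60–79: 6600 × 0.958 = 6323
80+: 11300 × 0.972 + 2400 × 0.273 = 10984 + 655 = 11639
Net migration: 40–59 + 480 → 8353; 80+ + 580 → 12219
Giving 1620 / 6555 / 8353 / 6323 / 12219.
[period 2]
Births: 6555 × 0.2 = 1311
20–39: 1620 × 0.964 = 1562
40–59: 6555 × 0.972 = 6371
60–79: 8353 × 0.958 = 8002
80+: 6323 × 0.972 + 12219 × 0.273 = 6146 + 3336 = 9482
Net migration: 40–59 + 480 → 6851; 80+ + 580 → 10062
Giving 1311 / 1562 / 6851 / 8002 / 10062.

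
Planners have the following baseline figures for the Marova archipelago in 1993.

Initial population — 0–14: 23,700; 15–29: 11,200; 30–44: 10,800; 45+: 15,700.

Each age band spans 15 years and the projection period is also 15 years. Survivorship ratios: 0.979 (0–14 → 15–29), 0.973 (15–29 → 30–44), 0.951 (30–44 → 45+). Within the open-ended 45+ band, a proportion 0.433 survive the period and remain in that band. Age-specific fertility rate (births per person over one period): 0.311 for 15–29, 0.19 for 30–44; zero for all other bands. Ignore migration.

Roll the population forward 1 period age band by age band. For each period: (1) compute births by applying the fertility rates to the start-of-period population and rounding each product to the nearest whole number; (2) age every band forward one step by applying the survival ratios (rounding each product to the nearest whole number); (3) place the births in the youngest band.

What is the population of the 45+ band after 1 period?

17069

(Bands numbered youngest = 1 to oldest = 4.)
After projecting period 1:
Births: 11200 × 0.311 = 3483 ; 10800 × 0.19 = 2052 ⇒ total 5535
Band 2: 23700 × 0.979 = 23202
Band 3: 11200 × 0.973 = 10898
Band 4: 10800 × 0.951 + 15700 × 0.433 = 10271 + 6798 = 17069
→ [5535, 23202, 10898, 17069]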